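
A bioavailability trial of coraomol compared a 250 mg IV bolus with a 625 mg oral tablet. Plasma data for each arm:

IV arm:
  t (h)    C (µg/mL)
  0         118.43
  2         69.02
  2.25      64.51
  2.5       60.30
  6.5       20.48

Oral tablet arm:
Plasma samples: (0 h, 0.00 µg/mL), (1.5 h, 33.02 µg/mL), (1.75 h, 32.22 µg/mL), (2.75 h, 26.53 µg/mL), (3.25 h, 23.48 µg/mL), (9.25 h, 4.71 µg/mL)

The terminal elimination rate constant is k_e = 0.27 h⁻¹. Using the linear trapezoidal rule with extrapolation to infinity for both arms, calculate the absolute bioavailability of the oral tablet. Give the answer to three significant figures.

F = 0.155

Trapezoidal AUC_0→6.5 (IV):
  [0→2]: (118.43+69.02)/2 × 2 = 187.45
  [2→2.25]: (69.02+64.51)/2 × 0.25 = 16.69125
  [2.25→2.5]: (64.51+60.30)/2 × 0.25 = 15.60125
  [2.5→6.5]: (60.30+20.48)/2 × 4 = 161.56
  Sum = 381.3025 µg/mL·h
IV tail: 20.48/0.27 = 75.852; AUC_iv,0→∞ = 381.3025 + 75.852 = 457.1545 µg/mL·h
Trapezoidal AUC_0→9.25 (oral tablet):
  [0→1.5]: (0.00+33.02)/2 × 1.5 = 24.765
  [1.5→1.75]: (33.02+32.22)/2 × 0.25 = 8.155
  [1.75→2.75]: (32.22+26.53)/2 × 1 = 29.375
  [2.75→3.25]: (26.53+23.48)/2 × 0.5 = 12.5025
  [3.25→9.25]: (23.48+4.71)/2 × 6 = 84.57
  Sum = 159.3675 µg/mL·h
oral tablet tail: 4.71/0.27 = 17.444; AUC_ev,0→∞ = 159.3675 + 17.444 = 176.8115 µg/mL·h
F = (AUC_ev/D_ev)/(AUC_iv/D_iv) = (176.8115/625)/(457.1545/250) = 0.2828984/1.828618 = 0.1547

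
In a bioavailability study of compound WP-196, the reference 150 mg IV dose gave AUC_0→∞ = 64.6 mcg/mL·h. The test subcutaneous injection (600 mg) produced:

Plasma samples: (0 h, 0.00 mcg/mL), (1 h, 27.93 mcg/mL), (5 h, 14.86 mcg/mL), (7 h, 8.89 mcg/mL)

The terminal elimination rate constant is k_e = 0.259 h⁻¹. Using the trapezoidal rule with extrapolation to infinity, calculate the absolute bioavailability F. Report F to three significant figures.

F = 0.610

Trapezoidal AUC_0→7 (subcutaneous injection):
  [0→1]: (0.00+27.93)/2 × 1 = 13.965
  [1→5]: (27.93+14.86)/2 × 4 = 85.58
  [5→7]: (14.86+8.89)/2 × 2 = 23.75
  Sum = 123.295 mcg/mL·h
Tail: C_last/k_e = 8.89/0.259 = 34.324
AUC_0→∞ (subcutaneous injection) = 123.295 + 34.324 = 157.619 mcg/mL·h
F = (AUC_ev/D_ev)/(AUC_iv/D_iv) = (157.619/600)/(64.6/150) = 0.262698/0.430667 = 0.6100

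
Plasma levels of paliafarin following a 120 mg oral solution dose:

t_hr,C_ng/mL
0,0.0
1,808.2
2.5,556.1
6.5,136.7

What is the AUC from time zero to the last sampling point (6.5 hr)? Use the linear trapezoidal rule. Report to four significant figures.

Trapezoidal AUC_0→6.5:
  [0→1]: (0.0+808.2)/2 × 1 = 404.1
  [1→2.5]: (808.2+556.1)/2 × 1.5 = 1023.225
  [2.5→6.5]: (556.1+136.7)/2 × 4 = 1385.6
  Sum = 2812.925 ng/mL·hr

AUC = 2813 ng/mL·hr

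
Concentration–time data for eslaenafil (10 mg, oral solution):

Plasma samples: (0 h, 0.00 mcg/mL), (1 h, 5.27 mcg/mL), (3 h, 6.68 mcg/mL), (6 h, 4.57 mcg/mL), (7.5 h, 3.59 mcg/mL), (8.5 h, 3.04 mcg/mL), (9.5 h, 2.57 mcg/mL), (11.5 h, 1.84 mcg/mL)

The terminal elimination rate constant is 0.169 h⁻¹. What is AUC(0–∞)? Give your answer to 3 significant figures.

AUC = 59.0 mcg/mL·h

Trapezoidal AUC_0→11.5:
  [0→1]: (0.00+5.27)/2 × 1 = 2.635
  [1→3]: (5.27+6.68)/2 × 2 = 11.95
  [3→6]: (6.68+4.57)/2 × 3 = 16.875
  [6→7.5]: (4.57+3.59)/2 × 1.5 = 6.12
  [7.5→8.5]: (3.59+3.04)/2 × 1 = 3.315
  [8.5→9.5]: (3.04+2.57)/2 × 1 = 2.805
  [9.5→11.5]: (2.57+1.84)/2 × 2 = 4.41
  Sum = 48.11 mcg/mL·h
Extrapolated tail: C_last / k_e = 1.84 / 0.169 = 10.888
AUC_0→∞ = 48.11 + 10.888 = 58.998 mcg/mL·h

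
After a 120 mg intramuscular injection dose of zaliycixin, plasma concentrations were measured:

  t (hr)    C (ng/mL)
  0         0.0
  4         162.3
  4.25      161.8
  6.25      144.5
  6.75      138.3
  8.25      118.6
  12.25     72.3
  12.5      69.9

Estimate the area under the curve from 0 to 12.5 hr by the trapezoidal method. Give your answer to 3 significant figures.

AUC = 1330 ng/mL·hr

Trapezoidal AUC_0→12.5:
  [0→4]: (0.0+162.3)/2 × 4 = 324.6
  [4→4.25]: (162.3+161.8)/2 × 0.25 = 40.5125
  [4.25→6.25]: (161.8+144.5)/2 × 2 = 306.3
  [6.25→6.75]: (144.5+138.3)/2 × 0.5 = 70.7
  [6.75→8.25]: (138.3+118.6)/2 × 1.5 = 192.675
  [8.25→12.25]: (118.6+72.3)/2 × 4 = 381.8
  [12.25→12.5]: (72.3+69.9)/2 × 0.25 = 17.775
  Sum = 1334.3625 ng/mL·hr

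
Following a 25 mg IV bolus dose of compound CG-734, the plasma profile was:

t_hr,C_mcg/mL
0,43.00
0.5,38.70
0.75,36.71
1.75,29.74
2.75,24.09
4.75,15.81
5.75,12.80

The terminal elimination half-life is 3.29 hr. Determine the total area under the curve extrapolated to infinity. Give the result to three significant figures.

AUC = 205 mcg/mL·hr

Trapezoidal AUC_0→5.75:
  [0→0.5]: (43.00+38.70)/2 × 0.5 = 20.425
  [0.5→0.75]: (38.70+36.71)/2 × 0.25 = 9.42625
  [0.75→1.75]: (36.71+29.74)/2 × 1 = 33.225
  [1.75→2.75]: (29.74+24.09)/2 × 1 = 26.915
  [2.75→4.75]: (24.09+15.81)/2 × 2 = 39.9
  [4.75→5.75]: (15.81+12.80)/2 × 1 = 14.305
  Sum = 144.19625 mcg/mL·hr
k_e = ln2 / t½ = 0.693147 / 3.29 = 0.2107 hr^-1
Extrapolated tail: C_last / k_e = 12.80 / 0.2107 = 60.750
AUC_0→∞ = 144.19625 + 60.750 = 204.94625 mcg/mL·hr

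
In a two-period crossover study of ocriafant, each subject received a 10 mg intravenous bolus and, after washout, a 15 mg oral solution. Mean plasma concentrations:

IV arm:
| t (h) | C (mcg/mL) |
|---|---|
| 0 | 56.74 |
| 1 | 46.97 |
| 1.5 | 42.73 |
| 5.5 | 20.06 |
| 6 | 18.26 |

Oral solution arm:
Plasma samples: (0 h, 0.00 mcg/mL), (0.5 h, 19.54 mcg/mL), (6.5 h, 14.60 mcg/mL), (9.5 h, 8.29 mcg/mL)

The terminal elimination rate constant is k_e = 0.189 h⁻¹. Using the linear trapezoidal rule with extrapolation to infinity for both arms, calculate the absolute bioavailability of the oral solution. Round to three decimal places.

Trapezoidal AUC_0→6 (IV):
  [0→1]: (56.74+46.97)/2 × 1 = 51.855
  [1→1.5]: (46.97+42.73)/2 × 0.5 = 22.425
  [1.5→5.5]: (42.73+20.06)/2 × 4 = 125.58
  [5.5→6]: (20.06+18.26)/2 × 0.5 = 9.58
  Sum = 209.44 mcg/mL·h
IV tail: 18.26/0.189 = 96.614; AUC_iv,0→∞ = 209.44 + 96.614 = 306.054 mcg/mL·h
Trapezoidal AUC_0→9.5 (oral solution):
  [0→0.5]: (0.00+19.54)/2 × 0.5 = 4.885
  [0.5→6.5]: (19.54+14.60)/2 × 6 = 102.42
  [6.5→9.5]: (14.60+8.29)/2 × 3 = 34.335
  Sum = 141.64 mcg/mL·h
oral solution tail: 8.29/0.189 = 43.862; AUC_ev,0→∞ = 141.64 + 43.862 = 185.502 mcg/mL·h
F = (AUC_ev/D_ev)/(AUC_iv/D_iv) = (185.502/15)/(306.054/10) = 12.3668/30.6054 = 0.4041

F = 0.404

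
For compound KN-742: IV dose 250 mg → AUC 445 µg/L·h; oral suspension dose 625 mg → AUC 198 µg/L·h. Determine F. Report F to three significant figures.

F = (AUC_ev / D_ev) / (AUC_iv / D_iv)
  = (198/625) / (445/250)
  = 0.3168 / 1.78 = 0.1780

F = 0.178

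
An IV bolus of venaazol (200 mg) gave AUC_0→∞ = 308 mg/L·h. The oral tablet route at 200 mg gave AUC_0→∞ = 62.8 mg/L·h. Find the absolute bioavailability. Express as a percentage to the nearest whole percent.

F = (AUC_ev / D_ev) / (AUC_iv / D_iv)
  = (62.8/200) / (308/200)
  = 0.314 / 1.54 = 0.2039
  = 20.39%

F = 20%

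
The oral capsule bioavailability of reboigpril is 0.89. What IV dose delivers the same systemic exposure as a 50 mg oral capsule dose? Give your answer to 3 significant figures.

Systemic exposure from an extravascular dose = F × D_ev, so the equivalent IV dose is F × D_ev.
D_iv = F × D_ev = 0.89 × 50 = 44.5 mg

D_iv = 44.5 mg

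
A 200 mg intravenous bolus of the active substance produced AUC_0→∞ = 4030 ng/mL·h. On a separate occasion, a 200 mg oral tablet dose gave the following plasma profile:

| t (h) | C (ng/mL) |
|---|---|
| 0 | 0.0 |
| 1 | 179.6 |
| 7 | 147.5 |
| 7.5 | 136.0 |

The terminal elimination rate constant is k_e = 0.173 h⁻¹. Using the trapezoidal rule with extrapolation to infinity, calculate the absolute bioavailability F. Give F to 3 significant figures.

Trapezoidal AUC_0→7.5 (oral tablet):
  [0→1]: (0.0+179.6)/2 × 1 = 89.8
  [1→7]: (179.6+147.5)/2 × 6 = 981.3
  [7→7.5]: (147.5+136.0)/2 × 0.5 = 70.875
  Sum = 1141.975 ng/mL·h
Tail: C_last/k_e = 136.0/0.173 = 786.127
AUC_0→∞ (oral tablet) = 1141.975 + 786.127 = 1928.102 ng/mL·h
F = (AUC_ev/D_ev)/(AUC_iv/D_iv) = (1928.102/200)/(4030/200) = 9.64051/20.15 = 0.4784

F = 0.478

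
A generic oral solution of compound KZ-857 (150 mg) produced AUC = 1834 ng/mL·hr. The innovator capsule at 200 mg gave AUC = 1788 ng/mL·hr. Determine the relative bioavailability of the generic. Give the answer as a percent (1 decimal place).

F_rel = (AUC_test/D_test) / (AUC_ref/D_ref)
      = (1834/150) / (1788/200)
      = 12.2267 / 8.94 = 1.3676 = 136.76%

F_rel = 136.8%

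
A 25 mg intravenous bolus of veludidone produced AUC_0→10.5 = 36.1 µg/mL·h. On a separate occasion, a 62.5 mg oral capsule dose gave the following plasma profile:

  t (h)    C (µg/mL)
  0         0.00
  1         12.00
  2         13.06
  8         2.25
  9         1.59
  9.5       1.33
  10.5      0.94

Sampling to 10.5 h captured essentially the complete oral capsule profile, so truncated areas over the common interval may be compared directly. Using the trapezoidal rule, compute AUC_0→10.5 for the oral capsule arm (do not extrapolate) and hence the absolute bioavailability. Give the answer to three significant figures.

F = 0.756

Trapezoidal AUC_0→10.5 (oral capsule):
  [0→1]: (0.00+12.00)/2 × 1 = 6.0
  [1→2]: (12.00+13.06)/2 × 1 = 12.53
  [2→8]: (13.06+2.25)/2 × 6 = 45.93
  [8→9]: (2.25+1.59)/2 × 1 = 1.92
  [9→9.5]: (1.59+1.33)/2 × 0.5 = 0.73
  [9.5→10.5]: (1.33+0.94)/2 × 1 = 1.135
  Sum = 68.245 µg/mL·h
F = (AUC_ev/D_ev)/(AUC_iv/D_iv) = (68.245/62.5)/(36.1/25) = 1.09192/1.444 = 0.7562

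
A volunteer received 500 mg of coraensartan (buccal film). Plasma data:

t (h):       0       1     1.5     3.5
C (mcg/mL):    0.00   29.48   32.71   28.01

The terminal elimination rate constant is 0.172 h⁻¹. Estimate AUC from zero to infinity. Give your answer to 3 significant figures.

Trapezoidal AUC_0→3.5:
  [0→1]: (0.00+29.48)/2 × 1 = 14.74
  [1→1.5]: (29.48+32.71)/2 × 0.5 = 15.5475
  [1.5→3.5]: (32.71+28.01)/2 × 2 = 60.72
  Sum = 91.0075 mcg/mL·h
Extrapolated tail: C_last / k_e = 28.01 / 0.172 = 162.849
AUC_0→∞ = 91.0075 + 162.849 = 253.8565 mcg/mL·h

AUC = 254 mcg/mL·h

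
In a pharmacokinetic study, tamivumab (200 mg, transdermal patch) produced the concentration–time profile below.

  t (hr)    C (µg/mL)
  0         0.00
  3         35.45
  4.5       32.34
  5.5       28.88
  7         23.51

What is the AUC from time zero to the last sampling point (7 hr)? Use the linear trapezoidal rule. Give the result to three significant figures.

AUC = 174 µg/mL·hr

Trapezoidal AUC_0→7:
  [0→3]: (0.00+35.45)/2 × 3 = 53.175
  [3→4.5]: (35.45+32.34)/2 × 1.5 = 50.8425
  [4.5→5.5]: (32.34+28.88)/2 × 1 = 30.61
  [5.5→7]: (28.88+23.51)/2 × 1.5 = 39.2925
  Sum = 173.92 µg/mL·hr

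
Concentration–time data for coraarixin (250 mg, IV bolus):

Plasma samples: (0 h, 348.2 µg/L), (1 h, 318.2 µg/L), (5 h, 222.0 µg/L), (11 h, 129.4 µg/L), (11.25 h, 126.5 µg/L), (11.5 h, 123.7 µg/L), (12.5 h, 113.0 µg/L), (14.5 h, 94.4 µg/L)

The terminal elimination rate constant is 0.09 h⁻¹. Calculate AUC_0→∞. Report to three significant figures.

Trapezoidal AUC_0→14.5:
  [0→1]: (348.2+318.2)/2 × 1 = 333.2
  [1→5]: (318.2+222.0)/2 × 4 = 1080.4
  [5→11]: (222.0+129.4)/2 × 6 = 1054.2
  [11→11.25]: (129.4+126.5)/2 × 0.25 = 31.9875
  [11.25→11.5]: (126.5+123.7)/2 × 0.25 = 31.275
  [11.5→12.5]: (123.7+113.0)/2 × 1 = 118.35
  [12.5→14.5]: (113.0+94.4)/2 × 2 = 207.4
  Sum = 2856.8125 µg/L·h
Extrapolated tail: C_last / k_e = 94.4 / 0.09 = 1048.889
AUC_0→∞ = 2856.8125 + 1048.889 = 3905.7015 µg/L·h

AUC = 3910 µg/L·h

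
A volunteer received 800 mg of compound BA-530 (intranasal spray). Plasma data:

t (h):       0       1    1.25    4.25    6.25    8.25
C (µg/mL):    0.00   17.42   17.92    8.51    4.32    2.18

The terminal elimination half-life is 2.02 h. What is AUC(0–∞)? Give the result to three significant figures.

AUC = 78.5 µg/mL·h

Trapezoidal AUC_0→8.25:
  [0→1]: (0.00+17.42)/2 × 1 = 8.71
  [1→1.25]: (17.42+17.92)/2 × 0.25 = 4.4175
  [1.25→4.25]: (17.92+8.51)/2 × 3 = 39.645
  [4.25→6.25]: (8.51+4.32)/2 × 2 = 12.83
  [6.25→8.25]: (4.32+2.18)/2 × 2 = 6.5
  Sum = 72.1025 µg/mL·h
k_e = ln2 / t½ = 0.693147 / 2.02 = 0.3431 h^-1
Extrapolated tail: C_last / k_e = 2.18 / 0.3431 = 6.354
AUC_0→∞ = 72.1025 + 6.354 = 78.4565 µg/mL·h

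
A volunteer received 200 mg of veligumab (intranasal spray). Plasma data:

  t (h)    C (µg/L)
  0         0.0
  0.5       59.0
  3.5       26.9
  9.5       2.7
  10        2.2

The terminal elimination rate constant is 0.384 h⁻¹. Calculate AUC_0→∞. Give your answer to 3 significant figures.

AUC = 239 µg/L·h

Trapezoidal AUC_0→10:
  [0→0.5]: (0.0+59.0)/2 × 0.5 = 14.75
  [0.5→3.5]: (59.0+26.9)/2 × 3 = 128.85
  [3.5→9.5]: (26.9+2.7)/2 × 6 = 88.8
  [9.5→10]: (2.7+2.2)/2 × 0.5 = 1.225
  Sum = 233.625 µg/L·h
Extrapolated tail: C_last / k_e = 2.2 / 0.384 = 5.729
AUC_0→∞ = 233.625 + 5.729 = 239.354 µg/L·h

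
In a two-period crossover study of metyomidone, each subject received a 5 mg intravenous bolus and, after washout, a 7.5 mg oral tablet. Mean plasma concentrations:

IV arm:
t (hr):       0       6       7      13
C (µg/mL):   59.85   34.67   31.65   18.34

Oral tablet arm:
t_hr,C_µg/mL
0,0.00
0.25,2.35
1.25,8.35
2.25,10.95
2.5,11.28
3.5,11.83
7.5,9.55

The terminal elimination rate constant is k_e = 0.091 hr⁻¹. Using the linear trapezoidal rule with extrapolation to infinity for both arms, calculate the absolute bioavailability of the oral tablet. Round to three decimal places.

F = 0.177

Trapezoidal AUC_0→13 (IV):
  [0→6]: (59.85+34.67)/2 × 6 = 283.56
  [6→7]: (34.67+31.65)/2 × 1 = 33.16
  [7→13]: (31.65+18.34)/2 × 6 = 149.97
  Sum = 466.69 µg/mL·hr
IV tail: 18.34/0.091 = 201.538; AUC_iv,0→∞ = 466.69 + 201.538 = 668.228 µg/mL·hr
Trapezoidal AUC_0→7.5 (oral tablet):
  [0→0.25]: (0.00+2.35)/2 × 0.25 = 0.29375
  [0.25→1.25]: (2.35+8.35)/2 × 1 = 5.35
  [1.25→2.25]: (8.35+10.95)/2 × 1 = 9.65
  [2.25→2.5]: (10.95+11.28)/2 × 0.25 = 2.77875
  [2.5→3.5]: (11.28+11.83)/2 × 1 = 11.555
  [3.5→7.5]: (11.83+9.55)/2 × 4 = 42.76
  Sum = 72.3875 µg/mL·hr
oral tablet tail: 9.55/0.091 = 104.945; AUC_ev,0→∞ = 72.3875 + 104.945 = 177.3325 µg/mL·hr
F = (AUC_ev/D_ev)/(AUC_iv/D_iv) = (177.3325/7.5)/(668.228/5) = 23.6443/133.6456 = 0.1769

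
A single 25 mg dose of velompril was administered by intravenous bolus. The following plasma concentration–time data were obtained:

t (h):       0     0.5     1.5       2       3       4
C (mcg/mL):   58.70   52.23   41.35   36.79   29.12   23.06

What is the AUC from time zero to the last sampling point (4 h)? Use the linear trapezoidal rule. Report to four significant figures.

Trapezoidal AUC_0→4:
  [0→0.5]: (58.70+52.23)/2 × 0.5 = 27.7325
  [0.5→1.5]: (52.23+41.35)/2 × 1 = 46.79
  [1.5→2]: (41.35+36.79)/2 × 0.5 = 19.535
  [2→3]: (36.79+29.12)/2 × 1 = 32.955
  [3→4]: (29.12+23.06)/2 × 1 = 26.09
  Sum = 153.1025 mcg/mL·h

AUC = 153.1 mcg/mL·h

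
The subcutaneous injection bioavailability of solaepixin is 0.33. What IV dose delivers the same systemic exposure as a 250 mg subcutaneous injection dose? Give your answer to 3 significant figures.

D_iv = 82.5 mg

Systemic exposure from an extravascular dose = F × D_ev, so the equivalent IV dose is F × D_ev.
D_iv = F × D_ev = 0.33 × 250 = 82.5 mg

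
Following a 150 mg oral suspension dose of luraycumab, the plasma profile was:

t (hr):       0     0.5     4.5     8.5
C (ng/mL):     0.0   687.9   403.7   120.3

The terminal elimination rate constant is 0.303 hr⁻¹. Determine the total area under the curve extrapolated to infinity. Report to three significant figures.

AUC = 3800 ng/mL·hr

Trapezoidal AUC_0→8.5:
  [0→0.5]: (0.0+687.9)/2 × 0.5 = 171.975
  [0.5→4.5]: (687.9+403.7)/2 × 4 = 2183.2
  [4.5→8.5]: (403.7+120.3)/2 × 4 = 1048.0
  Sum = 3403.175 ng/mL·hr
Extrapolated tail: C_last / k_e = 120.3 / 0.303 = 397.030
AUC_0→∞ = 3403.175 + 397.030 = 3800.205 ng/mL·hr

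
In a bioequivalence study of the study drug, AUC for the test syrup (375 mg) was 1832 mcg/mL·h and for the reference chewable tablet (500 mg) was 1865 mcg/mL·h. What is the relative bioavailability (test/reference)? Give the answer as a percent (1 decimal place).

F_rel = 131.0%

F_rel = (AUC_test/D_test) / (AUC_ref/D_ref)
      = (1832/375) / (1865/500)
      = 4.88533 / 3.73 = 1.3097 = 130.97%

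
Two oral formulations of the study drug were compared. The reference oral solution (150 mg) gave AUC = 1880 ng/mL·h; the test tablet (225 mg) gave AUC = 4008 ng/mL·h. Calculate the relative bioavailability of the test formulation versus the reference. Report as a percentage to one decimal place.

F_rel = 142.1%

F_rel = (AUC_test/D_test) / (AUC_ref/D_ref)
      = (4008/225) / (1880/150)
      = 17.8133 / 12.5333 = 1.4213 = 142.13%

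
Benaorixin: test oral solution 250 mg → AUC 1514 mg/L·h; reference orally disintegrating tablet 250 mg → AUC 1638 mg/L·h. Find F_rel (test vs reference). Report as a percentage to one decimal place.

F_rel = (AUC_test/D_test) / (AUC_ref/D_ref)
      = (1514/250) / (1638/250)
      = 6.056 / 6.552 = 0.9243 = 92.43%

F_rel = 92.4%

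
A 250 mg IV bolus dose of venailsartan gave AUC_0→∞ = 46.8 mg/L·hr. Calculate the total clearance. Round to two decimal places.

CL = 5.34 L/hr

CL = Dose_iv / AUC_0→∞
   = 250 / 46.8 = 5.34188 L/hr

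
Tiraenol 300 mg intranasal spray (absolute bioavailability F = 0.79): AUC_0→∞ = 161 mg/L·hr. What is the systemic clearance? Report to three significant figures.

CL = F × Dose / AUC_0→∞
   = 0.79 × 300 / 161 = 1.47205 L/hr

CL = 1.47 L/hr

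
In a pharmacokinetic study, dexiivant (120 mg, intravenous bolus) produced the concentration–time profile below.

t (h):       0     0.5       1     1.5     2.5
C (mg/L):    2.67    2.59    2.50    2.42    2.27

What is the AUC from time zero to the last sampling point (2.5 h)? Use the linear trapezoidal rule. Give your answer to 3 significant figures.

Trapezoidal AUC_0→2.5:
  [0→0.5]: (2.67+2.59)/2 × 0.5 = 1.315
  [0.5→1]: (2.59+2.50)/2 × 0.5 = 1.2725
  [1→1.5]: (2.50+2.42)/2 × 0.5 = 1.23
  [1.5→2.5]: (2.42+2.27)/2 × 1 = 2.345
  Sum = 6.1625 mg/L·h

AUC = 6.16 mg/L·h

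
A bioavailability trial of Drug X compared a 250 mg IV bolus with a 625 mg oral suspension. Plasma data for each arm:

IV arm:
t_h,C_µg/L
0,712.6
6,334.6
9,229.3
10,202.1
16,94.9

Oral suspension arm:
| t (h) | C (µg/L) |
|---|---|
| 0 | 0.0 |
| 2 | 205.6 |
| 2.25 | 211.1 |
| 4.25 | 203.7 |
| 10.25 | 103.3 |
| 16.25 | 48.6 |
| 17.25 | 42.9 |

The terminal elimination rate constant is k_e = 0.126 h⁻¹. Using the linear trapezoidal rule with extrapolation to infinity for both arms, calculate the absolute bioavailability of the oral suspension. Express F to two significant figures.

F = 0.17

Trapezoidal AUC_0→16 (IV):
  [0→6]: (712.6+334.6)/2 × 6 = 3141.6
  [6→9]: (334.6+229.3)/2 × 3 = 845.85
  [9→10]: (229.3+202.1)/2 × 1 = 215.7
  [10→16]: (202.1+94.9)/2 × 6 = 891.0
  Sum = 5094.15 µg/L·h
IV tail: 94.9/0.126 = 753.175; AUC_iv,0→∞ = 5094.15 + 753.175 = 5847.325 µg/L·h
Trapezoidal AUC_0→17.25 (oral suspension):
  [0→2]: (0.0+205.6)/2 × 2 = 205.6
  [2→2.25]: (205.6+211.1)/2 × 0.25 = 52.0875
  [2.25→4.25]: (211.1+203.7)/2 × 2 = 414.8
  [4.25→10.25]: (203.7+103.3)/2 × 6 = 921.0
  [10.25→16.25]: (103.3+48.6)/2 × 6 = 455.7
  [16.25→17.25]: (48.6+42.9)/2 × 1 = 45.75
  Sum = 2094.9375 µg/L·h
oral suspension tail: 42.9/0.126 = 340.476; AUC_ev,0→∞ = 2094.9375 + 340.476 = 2435.4135 µg/L·h
F = (AUC_ev/D_ev)/(AUC_iv/D_iv) = (2435.4135/625)/(5847.325/250) = 3.8966616/23.3893 = 0.1666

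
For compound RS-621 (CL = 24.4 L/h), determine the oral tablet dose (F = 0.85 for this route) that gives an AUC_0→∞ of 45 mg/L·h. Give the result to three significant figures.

Dose = CL × AUC_0→∞ / F
     = 24.4 × 45 / 0.85 = 1291.76 mg

Dose = 1290 mg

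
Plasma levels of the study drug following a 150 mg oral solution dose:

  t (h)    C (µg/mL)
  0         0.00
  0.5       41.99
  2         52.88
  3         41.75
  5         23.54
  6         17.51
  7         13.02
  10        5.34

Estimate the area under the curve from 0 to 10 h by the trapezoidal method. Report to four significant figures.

AUC = 257.6 µg/mL·h

Trapezoidal AUC_0→10:
  [0→0.5]: (0.00+41.99)/2 × 0.5 = 10.4975
  [0.5→2]: (41.99+52.88)/2 × 1.5 = 71.1525
  [2→3]: (52.88+41.75)/2 × 1 = 47.315
  [3→5]: (41.75+23.54)/2 × 2 = 65.29
  [5→6]: (23.54+17.51)/2 × 1 = 20.525
  [6→7]: (17.51+13.02)/2 × 1 = 15.265
  [7→10]: (13.02+5.34)/2 × 3 = 27.54
  Sum = 257.585 µg/mL·h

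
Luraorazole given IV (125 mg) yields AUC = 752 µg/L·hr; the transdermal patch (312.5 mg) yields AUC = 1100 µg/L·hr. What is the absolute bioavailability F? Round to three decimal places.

F = (AUC_ev / D_ev) / (AUC_iv / D_iv)
  = (1100/312.5) / (752/125)
  = 3.52 / 6.016 = 0.5851

F = 0.585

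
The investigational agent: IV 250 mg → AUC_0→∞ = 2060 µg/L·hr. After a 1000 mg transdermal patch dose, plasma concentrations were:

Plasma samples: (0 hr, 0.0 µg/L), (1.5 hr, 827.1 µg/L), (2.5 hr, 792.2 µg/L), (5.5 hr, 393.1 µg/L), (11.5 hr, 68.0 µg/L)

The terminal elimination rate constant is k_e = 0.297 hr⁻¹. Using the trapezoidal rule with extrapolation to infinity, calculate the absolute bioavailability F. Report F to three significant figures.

Trapezoidal AUC_0→11.5 (transdermal patch):
  [0→1.5]: (0.0+827.1)/2 × 1.5 = 620.325
  [1.5→2.5]: (827.1+792.2)/2 × 1 = 809.65
  [2.5→5.5]: (792.2+393.1)/2 × 3 = 1777.95
  [5.5→11.5]: (393.1+68.0)/2 × 6 = 1383.3
  Sum = 4591.225 µg/L·hr
Tail: C_last/k_e = 68.0/0.297 = 228.956
AUC_0→∞ (transdermal patch) = 4591.225 + 228.956 = 4820.181 µg/L·hr
F = (AUC_ev/D_ev)/(AUC_iv/D_iv) = (4820.181/1000)/(2060/250) = 4.820181/8.24 = 0.5850

F = 0.585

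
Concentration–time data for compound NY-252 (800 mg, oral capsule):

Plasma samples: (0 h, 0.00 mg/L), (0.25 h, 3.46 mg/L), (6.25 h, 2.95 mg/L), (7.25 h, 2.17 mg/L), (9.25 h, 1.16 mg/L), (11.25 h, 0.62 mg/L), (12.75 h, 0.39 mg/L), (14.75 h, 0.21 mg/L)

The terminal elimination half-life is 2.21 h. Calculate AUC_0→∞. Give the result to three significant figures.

AUC = 29.4 mg/L·h

Trapezoidal AUC_0→14.75:
  [0→0.25]: (0.00+3.46)/2 × 0.25 = 0.4325
  [0.25→6.25]: (3.46+2.95)/2 × 6 = 19.23
  [6.25→7.25]: (2.95+2.17)/2 × 1 = 2.56
  [7.25→9.25]: (2.17+1.16)/2 × 2 = 3.33
  [9.25→11.25]: (1.16+0.62)/2 × 2 = 1.78
  [11.25→12.75]: (0.62+0.39)/2 × 1.5 = 0.7575
  [12.75→14.75]: (0.39+0.21)/2 × 2 = 0.6
  Sum = 28.69 mg/L·h
k_e = ln2 / t½ = 0.693147 / 2.21 = 0.3136 h^-1
Extrapolated tail: C_last / k_e = 0.21 / 0.3136 = 0.670
AUC_0→∞ = 28.69 + 0.670 = 29.36 mg/L·h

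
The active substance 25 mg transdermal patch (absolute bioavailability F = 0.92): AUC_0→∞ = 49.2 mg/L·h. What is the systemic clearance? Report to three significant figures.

CL = F × Dose / AUC_0→∞
   = 0.92 × 25 / 49.2 = 0.46748 L/h

CL = 0.467 L/h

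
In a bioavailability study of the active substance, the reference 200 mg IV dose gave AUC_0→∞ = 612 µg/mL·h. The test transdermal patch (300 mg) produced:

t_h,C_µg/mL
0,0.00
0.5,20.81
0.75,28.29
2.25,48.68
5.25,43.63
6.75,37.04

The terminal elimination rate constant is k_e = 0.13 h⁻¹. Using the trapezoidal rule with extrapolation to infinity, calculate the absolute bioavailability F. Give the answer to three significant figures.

F = 0.602

Trapezoidal AUC_0→6.75 (transdermal patch):
  [0→0.5]: (0.00+20.81)/2 × 0.5 = 5.2025
  [0.5→0.75]: (20.81+28.29)/2 × 0.25 = 6.1375
  [0.75→2.25]: (28.29+48.68)/2 × 1.5 = 57.7275
  [2.25→5.25]: (48.68+43.63)/2 × 3 = 138.465
  [5.25→6.75]: (43.63+37.04)/2 × 1.5 = 60.5025
  Sum = 268.035 µg/mL·h
Tail: C_last/k_e = 37.04/0.13 = 284.923
AUC_0→∞ (transdermal patch) = 268.035 + 284.923 = 552.958 µg/mL·h
F = (AUC_ev/D_ev)/(AUC_iv/D_iv) = (552.958/300)/(612/200) = 1.84319/3.06 = 0.6023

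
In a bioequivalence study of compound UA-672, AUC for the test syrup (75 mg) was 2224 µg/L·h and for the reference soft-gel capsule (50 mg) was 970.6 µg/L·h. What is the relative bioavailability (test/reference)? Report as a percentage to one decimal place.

F_rel = 152.8%

F_rel = (AUC_test/D_test) / (AUC_ref/D_ref)
      = (2224/75) / (970.6/50)
      = 29.6533 / 19.412 = 1.5276 = 152.76%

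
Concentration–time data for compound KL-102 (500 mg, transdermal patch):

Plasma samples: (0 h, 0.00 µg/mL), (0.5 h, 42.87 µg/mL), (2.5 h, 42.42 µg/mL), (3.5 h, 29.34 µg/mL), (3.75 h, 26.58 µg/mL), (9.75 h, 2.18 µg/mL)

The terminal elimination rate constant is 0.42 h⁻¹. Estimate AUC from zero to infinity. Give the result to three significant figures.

AUC = 230 µg/mL·h

Trapezoidal AUC_0→9.75:
  [0→0.5]: (0.00+42.87)/2 × 0.5 = 10.7175
  [0.5→2.5]: (42.87+42.42)/2 × 2 = 85.29
  [2.5→3.5]: (42.42+29.34)/2 × 1 = 35.88
  [3.5→3.75]: (29.34+26.58)/2 × 0.25 = 6.99
  [3.75→9.75]: (26.58+2.18)/2 × 6 = 86.28
  Sum = 225.1575 µg/mL·h
Extrapolated tail: C_last / k_e = 2.18 / 0.42 = 5.190
AUC_0→∞ = 225.1575 + 5.190 = 230.3475 µg/mL·h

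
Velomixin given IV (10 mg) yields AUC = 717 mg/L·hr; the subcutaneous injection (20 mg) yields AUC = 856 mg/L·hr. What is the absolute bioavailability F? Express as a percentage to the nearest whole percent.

F = 60%

F = (AUC_ev / D_ev) / (AUC_iv / D_iv)
  = (856/20) / (717/10)
  = 42.8 / 71.7 = 0.5969
  = 59.69%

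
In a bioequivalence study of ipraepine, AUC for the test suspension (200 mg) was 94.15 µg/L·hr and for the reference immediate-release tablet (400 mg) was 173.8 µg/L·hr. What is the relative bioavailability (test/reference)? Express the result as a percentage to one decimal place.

F_rel = (AUC_test/D_test) / (AUC_ref/D_ref)
      = (94.15/200) / (173.8/400)
      = 0.47075 / 0.4345 = 1.0834 = 108.34%

F_rel = 108.3%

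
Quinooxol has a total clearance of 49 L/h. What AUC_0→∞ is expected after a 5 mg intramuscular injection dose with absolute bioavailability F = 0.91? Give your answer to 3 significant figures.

AUC = 0.0929 mg/L·h

AUC_0→∞ = F × Dose / CL
        = 0.91 × 5 / 49 = 0.0928571 mg/L·h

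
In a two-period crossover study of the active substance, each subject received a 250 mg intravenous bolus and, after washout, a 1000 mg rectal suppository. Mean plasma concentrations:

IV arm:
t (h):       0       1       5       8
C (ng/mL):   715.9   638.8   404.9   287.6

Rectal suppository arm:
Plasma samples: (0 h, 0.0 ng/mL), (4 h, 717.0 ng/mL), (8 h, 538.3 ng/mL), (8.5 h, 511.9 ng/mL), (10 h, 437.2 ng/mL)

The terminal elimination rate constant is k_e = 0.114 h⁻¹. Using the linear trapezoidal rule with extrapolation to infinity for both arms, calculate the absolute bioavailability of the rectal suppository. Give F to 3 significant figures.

F = 0.346

Trapezoidal AUC_0→8 (IV):
  [0→1]: (715.9+638.8)/2 × 1 = 677.35
  [1→5]: (638.8+404.9)/2 × 4 = 2087.4
  [5→8]: (404.9+287.6)/2 × 3 = 1038.75
  Sum = 3803.5 ng/mL·h
IV tail: 287.6/0.114 = 2522.807; AUC_iv,0→∞ = 3803.5 + 2522.807 = 6326.307 ng/mL·h
Trapezoidal AUC_0→10 (rectal suppository):
  [0→4]: (0.0+717.0)/2 × 4 = 1434.0
  [4→8]: (717.0+538.3)/2 × 4 = 2510.6
  [8→8.5]: (538.3+511.9)/2 × 0.5 = 262.55
  [8.5→10]: (511.9+437.2)/2 × 1.5 = 711.825
  Sum = 4918.975 ng/mL·h
rectal suppository tail: 437.2/0.114 = 3835.088; AUC_ev,0→∞ = 4918.975 + 3835.088 = 8754.063 ng/mL·h
F = (AUC_ev/D_ev)/(AUC_iv/D_iv) = (8754.063/1000)/(6326.307/250) = 8.754063/25.305228 = 0.3459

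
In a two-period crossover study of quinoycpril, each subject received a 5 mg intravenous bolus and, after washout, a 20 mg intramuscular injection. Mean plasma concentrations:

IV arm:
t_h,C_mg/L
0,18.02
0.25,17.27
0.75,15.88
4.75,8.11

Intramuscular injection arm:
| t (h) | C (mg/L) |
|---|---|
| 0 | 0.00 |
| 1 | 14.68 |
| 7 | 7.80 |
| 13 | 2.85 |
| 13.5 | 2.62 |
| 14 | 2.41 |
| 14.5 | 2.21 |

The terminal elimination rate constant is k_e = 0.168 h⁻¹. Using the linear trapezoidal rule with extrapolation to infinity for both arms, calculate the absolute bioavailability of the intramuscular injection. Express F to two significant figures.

F = 0.28

Trapezoidal AUC_0→4.75 (IV):
  [0→0.25]: (18.02+17.27)/2 × 0.25 = 4.41125
  [0.25→0.75]: (17.27+15.88)/2 × 0.5 = 8.2875
  [0.75→4.75]: (15.88+8.11)/2 × 4 = 47.98
  Sum = 60.67875 mg/L·h
IV tail: 8.11/0.168 = 48.274; AUC_iv,0→∞ = 60.67875 + 48.274 = 108.95275 mg/L·h
Trapezoidal AUC_0→14.5 (intramuscular injection):
  [0→1]: (0.00+14.68)/2 × 1 = 7.34
  [1→7]: (14.68+7.80)/2 × 6 = 67.44
  [7→13]: (7.80+2.85)/2 × 6 = 31.95
  [13→13.5]: (2.85+2.62)/2 × 0.5 = 1.3675
  [13.5→14]: (2.62+2.41)/2 × 0.5 = 1.2575
  [14→14.5]: (2.41+2.21)/2 × 0.5 = 1.155
  Sum = 110.51 mg/L·h
intramuscular injection tail: 2.21/0.168 = 13.155; AUC_ev,0→∞ = 110.51 + 13.155 = 123.665 mg/L·h
F = (AUC_ev/D_ev)/(AUC_iv/D_iv) = (123.665/20)/(108.95275/5) = 6.18325/21.79055 = 0.2838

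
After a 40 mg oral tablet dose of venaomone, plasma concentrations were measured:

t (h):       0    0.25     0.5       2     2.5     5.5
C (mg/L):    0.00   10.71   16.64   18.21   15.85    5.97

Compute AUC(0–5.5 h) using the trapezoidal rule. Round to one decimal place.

AUC = 72.1 mg/L·h

Trapezoidal AUC_0→5.5:
  [0→0.25]: (0.00+10.71)/2 × 0.25 = 1.33875
  [0.25→0.5]: (10.71+16.64)/2 × 0.25 = 3.41875
  [0.5→2]: (16.64+18.21)/2 × 1.5 = 26.1375
  [2→2.5]: (18.21+15.85)/2 × 0.5 = 8.515
  [2.5→5.5]: (15.85+5.97)/2 × 3 = 32.73
  Sum = 72.14 mg/L·h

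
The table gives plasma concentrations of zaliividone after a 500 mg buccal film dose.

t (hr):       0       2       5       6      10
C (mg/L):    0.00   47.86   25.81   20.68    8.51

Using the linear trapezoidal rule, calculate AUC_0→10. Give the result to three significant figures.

AUC = 240 mg/L·hr

Trapezoidal AUC_0→10:
  [0→2]: (0.00+47.86)/2 × 2 = 47.86
  [2→5]: (47.86+25.81)/2 × 3 = 110.505
  [5→6]: (25.81+20.68)/2 × 1 = 23.245
  [6→10]: (20.68+8.51)/2 × 4 = 58.38
  Sum = 239.99 mg/L·hr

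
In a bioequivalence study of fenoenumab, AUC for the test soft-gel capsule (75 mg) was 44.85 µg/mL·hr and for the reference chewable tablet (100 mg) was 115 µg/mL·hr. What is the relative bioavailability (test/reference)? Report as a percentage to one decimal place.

F_rel = (AUC_test/D_test) / (AUC_ref/D_ref)
      = (44.85/75) / (115/100)
      = 0.598 / 1.15 = 0.5200 = 52.00%

F_rel = 52.0%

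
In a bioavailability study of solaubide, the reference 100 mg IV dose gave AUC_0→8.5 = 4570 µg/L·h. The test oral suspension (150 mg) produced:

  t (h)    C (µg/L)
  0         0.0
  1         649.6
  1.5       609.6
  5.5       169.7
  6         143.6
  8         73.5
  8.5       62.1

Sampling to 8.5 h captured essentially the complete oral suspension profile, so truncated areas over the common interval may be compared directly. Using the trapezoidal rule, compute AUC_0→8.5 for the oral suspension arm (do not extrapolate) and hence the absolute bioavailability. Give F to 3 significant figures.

F = 0.369

Trapezoidal AUC_0→8.5 (oral suspension):
  [0→1]: (0.0+649.6)/2 × 1 = 324.8
  [1→1.5]: (649.6+609.6)/2 × 0.5 = 314.8
  [1.5→5.5]: (609.6+169.7)/2 × 4 = 1558.6
  [5.5→6]: (169.7+143.6)/2 × 0.5 = 78.325
  [6→8]: (143.6+73.5)/2 × 2 = 217.1
  [8→8.5]: (73.5+62.1)/2 × 0.5 = 33.9
  Sum = 2527.525 µg/L·h
F = (AUC_ev/D_ev)/(AUC_iv/D_iv) = (2527.525/150)/(4570/100) = 16.8502/45.7 = 0.3687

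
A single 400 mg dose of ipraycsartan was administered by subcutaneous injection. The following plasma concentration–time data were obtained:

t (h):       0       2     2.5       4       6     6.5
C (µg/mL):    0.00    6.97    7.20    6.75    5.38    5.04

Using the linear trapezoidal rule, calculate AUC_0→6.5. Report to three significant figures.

AUC = 35.7 µg/mL·h

Trapezoidal AUC_0→6.5:
  [0→2]: (0.00+6.97)/2 × 2 = 6.97
  [2→2.5]: (6.97+7.20)/2 × 0.5 = 3.5425
  [2.5→4]: (7.20+6.75)/2 × 1.5 = 10.4625
  [4→6]: (6.75+5.38)/2 × 2 = 12.13
  [6→6.5]: (5.38+5.04)/2 × 0.5 = 2.605
  Sum = 35.71 µg/mL·h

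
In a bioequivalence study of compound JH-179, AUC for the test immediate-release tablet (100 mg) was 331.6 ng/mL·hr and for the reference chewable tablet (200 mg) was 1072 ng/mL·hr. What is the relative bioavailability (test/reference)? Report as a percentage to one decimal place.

F_rel = (AUC_test/D_test) / (AUC_ref/D_ref)
      = (331.6/100) / (1072/200)
      = 3.316 / 5.36 = 0.6187 = 61.87%

F_rel = 61.9%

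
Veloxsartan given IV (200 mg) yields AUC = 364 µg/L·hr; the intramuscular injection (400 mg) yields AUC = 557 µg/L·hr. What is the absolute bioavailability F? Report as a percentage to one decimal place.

F = 76.5%

F = (AUC_ev / D_ev) / (AUC_iv / D_iv)
  = (557/400) / (364/200)
  = 1.3925 / 1.82 = 0.7651
  = 76.51%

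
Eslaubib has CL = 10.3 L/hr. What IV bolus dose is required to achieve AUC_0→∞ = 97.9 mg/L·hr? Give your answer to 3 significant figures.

Dose_iv = CL × AUC_0→∞
     = 10.3 × 97.9 = 1008.37 mg

Dose = 1010 mg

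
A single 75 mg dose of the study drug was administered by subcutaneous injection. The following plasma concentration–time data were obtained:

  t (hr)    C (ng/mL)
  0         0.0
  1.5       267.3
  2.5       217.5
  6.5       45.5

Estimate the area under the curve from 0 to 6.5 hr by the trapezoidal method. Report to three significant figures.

AUC = 969 ng/mL·hr

Trapezoidal AUC_0→6.5:
  [0→1.5]: (0.0+267.3)/2 × 1.5 = 200.475
  [1.5→2.5]: (267.3+217.5)/2 × 1 = 242.4
  [2.5→6.5]: (217.5+45.5)/2 × 4 = 526.0
  Sum = 968.875 ng/mL·hr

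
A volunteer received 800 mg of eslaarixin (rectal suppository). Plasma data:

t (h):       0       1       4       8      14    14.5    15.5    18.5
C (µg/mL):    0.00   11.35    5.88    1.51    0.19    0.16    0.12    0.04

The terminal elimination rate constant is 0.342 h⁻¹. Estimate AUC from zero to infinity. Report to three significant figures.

Trapezoidal AUC_0→18.5:
  [0→1]: (0.00+11.35)/2 × 1 = 5.675
  [1→4]: (11.35+5.88)/2 × 3 = 25.845
  [4→8]: (5.88+1.51)/2 × 4 = 14.78
  [8→14]: (1.51+0.19)/2 × 6 = 5.1
  [14→14.5]: (0.19+0.16)/2 × 0.5 = 0.0875
  [14.5→15.5]: (0.16+0.12)/2 × 1 = 0.14
  [15.5→18.5]: (0.12+0.04)/2 × 3 = 0.24
  Sum = 51.8675 µg/mL·h
Extrapolated tail: C_last / k_e = 0.04 / 0.342 = 0.117
AUC_0→∞ = 51.8675 + 0.117 = 51.9845 µg/mL·h

AUC = 52.0 µg/mL·h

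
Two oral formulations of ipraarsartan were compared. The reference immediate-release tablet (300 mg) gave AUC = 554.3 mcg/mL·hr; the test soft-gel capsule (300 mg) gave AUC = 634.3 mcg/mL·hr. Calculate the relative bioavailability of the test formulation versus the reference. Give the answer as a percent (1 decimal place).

F_rel = (AUC_test/D_test) / (AUC_ref/D_ref)
      = (634.3/300) / (554.3/300)
      = 2.11433 / 1.84767 = 1.1443 = 114.43%

F_rel = 114.4%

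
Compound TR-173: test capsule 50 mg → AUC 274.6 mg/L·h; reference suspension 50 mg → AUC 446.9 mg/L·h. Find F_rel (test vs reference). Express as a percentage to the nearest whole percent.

F_rel = (AUC_test/D_test) / (AUC_ref/D_ref)
      = (274.6/50) / (446.9/50)
      = 5.492 / 8.938 = 0.6145 = 61.45%

F_rel = 61%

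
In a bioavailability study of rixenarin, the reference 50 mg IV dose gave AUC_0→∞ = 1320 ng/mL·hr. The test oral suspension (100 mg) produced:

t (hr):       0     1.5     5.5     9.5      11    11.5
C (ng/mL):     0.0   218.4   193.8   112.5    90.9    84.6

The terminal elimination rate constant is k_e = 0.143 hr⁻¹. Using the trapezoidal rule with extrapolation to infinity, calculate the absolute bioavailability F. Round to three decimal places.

F = 0.905

Trapezoidal AUC_0→11.5 (oral suspension):
  [0→1.5]: (0.0+218.4)/2 × 1.5 = 163.8
  [1.5→5.5]: (218.4+193.8)/2 × 4 = 824.4
  [5.5→9.5]: (193.8+112.5)/2 × 4 = 612.6
  [9.5→11]: (112.5+90.9)/2 × 1.5 = 152.55
  [11→11.5]: (90.9+84.6)/2 × 0.5 = 43.875
  Sum = 1797.225 ng/mL·hr
Tail: C_last/k_e = 84.6/0.143 = 591.608
AUC_0→∞ (oral suspension) = 1797.225 + 591.608 = 2388.833 ng/mL·hr
F = (AUC_ev/D_ev)/(AUC_iv/D_iv) = (2388.833/100)/(1320/50) = 23.88833/26.4 = 0.9049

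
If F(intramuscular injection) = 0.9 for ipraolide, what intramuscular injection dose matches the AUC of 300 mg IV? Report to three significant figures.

D_intramuscular = 333 mg

For equal systemic exposure: F × D_ev = D_iv
D_ev = D_iv / F = 300 / 0.9 = 333.333 mg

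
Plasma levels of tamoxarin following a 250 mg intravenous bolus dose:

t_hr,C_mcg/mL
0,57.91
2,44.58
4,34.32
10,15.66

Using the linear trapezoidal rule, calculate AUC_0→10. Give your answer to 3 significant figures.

AUC = 331 mcg/mL·hr

Trapezoidal AUC_0→10:
  [0→2]: (57.91+44.58)/2 × 2 = 102.49
  [2→4]: (44.58+34.32)/2 × 2 = 78.9
  [4→10]: (34.32+15.66)/2 × 6 = 149.94
  Sum = 331.33 mcg/mL·hr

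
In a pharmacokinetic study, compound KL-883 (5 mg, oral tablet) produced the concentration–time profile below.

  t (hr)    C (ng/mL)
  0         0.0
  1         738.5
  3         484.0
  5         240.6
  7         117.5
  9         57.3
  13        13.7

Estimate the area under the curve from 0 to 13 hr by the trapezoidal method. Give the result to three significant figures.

Trapezoidal AUC_0→13:
  [0→1]: (0.0+738.5)/2 × 1 = 369.25
  [1→3]: (738.5+484.0)/2 × 2 = 1222.5
  [3→5]: (484.0+240.6)/2 × 2 = 724.6
  [5→7]: (240.6+117.5)/2 × 2 = 358.1
  [7→9]: (117.5+57.3)/2 × 2 = 174.8
  [9→13]: (57.3+13.7)/2 × 4 = 142.0
  Sum = 2991.25 ng/mL·hr

AUC = 2990 ng/mL·hr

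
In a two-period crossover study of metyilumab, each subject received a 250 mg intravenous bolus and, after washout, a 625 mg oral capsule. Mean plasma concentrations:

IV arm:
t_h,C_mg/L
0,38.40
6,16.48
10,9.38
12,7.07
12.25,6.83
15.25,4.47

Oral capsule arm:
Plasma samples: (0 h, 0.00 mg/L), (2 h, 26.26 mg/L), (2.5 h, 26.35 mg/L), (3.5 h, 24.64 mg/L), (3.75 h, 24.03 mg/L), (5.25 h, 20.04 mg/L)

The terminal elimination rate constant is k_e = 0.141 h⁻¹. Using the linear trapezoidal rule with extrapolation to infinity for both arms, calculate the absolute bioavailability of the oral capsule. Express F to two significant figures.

F = 0.35

Trapezoidal AUC_0→15.25 (IV):
  [0→6]: (38.40+16.48)/2 × 6 = 164.64
  [6→10]: (16.48+9.38)/2 × 4 = 51.72
  [10→12]: (9.38+7.07)/2 × 2 = 16.45
  [12→12.25]: (7.07+6.83)/2 × 0.25 = 1.7375
  [12.25→15.25]: (6.83+4.47)/2 × 3 = 16.95
  Sum = 251.4975 mg/L·h
IV tail: 4.47/0.141 = 31.702; AUC_iv,0→∞ = 251.4975 + 31.702 = 283.1995 mg/L·h
Trapezoidal AUC_0→5.25 (oral capsule):
  [0→2]: (0.00+26.26)/2 × 2 = 26.26
  [2→2.5]: (26.26+26.35)/2 × 0.5 = 13.1525
  [2.5→3.5]: (26.35+24.64)/2 × 1 = 25.495
  [3.5→3.75]: (24.64+24.03)/2 × 0.25 = 6.08375
  [3.75→5.25]: (24.03+20.04)/2 × 1.5 = 33.0525
  Sum = 104.04375 mg/L·h
oral capsule tail: 20.04/0.141 = 142.128; AUC_ev,0→∞ = 104.04375 + 142.128 = 246.17175 mg/L·h
F = (AUC_ev/D_ev)/(AUC_iv/D_iv) = (246.17175/625)/(283.1995/250) = 0.3938748/1.132798 = 0.3477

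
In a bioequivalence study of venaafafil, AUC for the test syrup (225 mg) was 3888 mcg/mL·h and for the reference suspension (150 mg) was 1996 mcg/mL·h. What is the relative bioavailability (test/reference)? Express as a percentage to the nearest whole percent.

F_rel = 130%

F_rel = (AUC_test/D_test) / (AUC_ref/D_ref)
      = (3888/225) / (1996/150)
      = 17.28 / 13.3067 = 1.2986 = 129.86%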